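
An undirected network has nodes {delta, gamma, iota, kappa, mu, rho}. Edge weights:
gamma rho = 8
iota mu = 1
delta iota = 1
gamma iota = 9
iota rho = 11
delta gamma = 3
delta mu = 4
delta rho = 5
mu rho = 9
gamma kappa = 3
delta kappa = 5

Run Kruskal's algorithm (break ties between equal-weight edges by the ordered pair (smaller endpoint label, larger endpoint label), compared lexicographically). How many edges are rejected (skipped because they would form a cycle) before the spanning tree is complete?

Sort edges by weight, then run Kruskal:
delta iota (1): add — endpoints in different components.
iota mu (1): add — endpoints in different components.
delta gamma (3): add — endpoints in different components.
gamma kappa (3): add — endpoints in different components.
delta mu (4): skip — mu and delta already connected.
delta kappa (5): skip — delta and kappa already connected.
delta rho (5): add — endpoints in different components.
Edges rejected before the tree was complete: 2.

2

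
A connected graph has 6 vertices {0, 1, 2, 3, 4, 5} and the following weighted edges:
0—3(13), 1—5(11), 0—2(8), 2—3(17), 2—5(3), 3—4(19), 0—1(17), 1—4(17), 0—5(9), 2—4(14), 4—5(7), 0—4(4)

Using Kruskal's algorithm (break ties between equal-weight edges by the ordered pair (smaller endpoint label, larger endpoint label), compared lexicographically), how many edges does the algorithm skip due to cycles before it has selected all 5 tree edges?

Kruskal's algorithm — process edges by increasing weight (ties by edge label):
2—5 (3): add — endpoints in different components.
0—4 (4): add — endpoints in different components.
4—5 (7): add — endpoints in different components.
0—2 (8): skip — 0 and 2 already connected.
0—5 (9): skip — 0 and 5 already connected.
1—5 (11): add — endpoints in different components.
0—3 (13): add — endpoints in different components.
Edges rejected before the tree was complete: 2.

2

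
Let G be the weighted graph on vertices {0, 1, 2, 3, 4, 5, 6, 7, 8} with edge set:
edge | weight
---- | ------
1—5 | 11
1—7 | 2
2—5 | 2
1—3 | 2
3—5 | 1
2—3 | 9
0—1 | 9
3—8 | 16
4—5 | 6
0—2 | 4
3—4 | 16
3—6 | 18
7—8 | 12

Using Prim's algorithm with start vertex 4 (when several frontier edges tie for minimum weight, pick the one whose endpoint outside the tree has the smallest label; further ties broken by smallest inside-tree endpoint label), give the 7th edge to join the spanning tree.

Prim, starting at 4.
Step 1: frontier [4—5 6, 3—4 16] → take 4—5 (6); add 5.
Step 2: frontier [3—4 16, 3—5 1, 2—5 2, 1—5 11] → take 3—5 (1); add 3.
Step 3: frontier [1—3 2, 2—3 9, 3—8 16, 3—6 18, 2—5 2, 1—5 11] → take 1—3 (2); add 1.
Step 4: frontier [1—7 2, 0—1 9, 2—3 9, 3—8 16, 3—6 18, 2—5 2] → take 2—5 (2); add 2.
Step 5: frontier [1—7 2, 0—1 9, 0—2 4, 3—8 16, 3—6 18] → take 1—7 (2); add 7.
Step 6: frontier [0—1 9, 0—2 4, 3—8 16, 3—6 18, 7—8 12] → take 0—2 (4); add 0.
Step 7: frontier [3—8 16, 3—6 18, 7—8 12] → take 7—8 (12); add 8.
Step 8: frontier [3—6 18] → take 3—6 (18); add 6.
The 7th edge added is 7—8.

7-8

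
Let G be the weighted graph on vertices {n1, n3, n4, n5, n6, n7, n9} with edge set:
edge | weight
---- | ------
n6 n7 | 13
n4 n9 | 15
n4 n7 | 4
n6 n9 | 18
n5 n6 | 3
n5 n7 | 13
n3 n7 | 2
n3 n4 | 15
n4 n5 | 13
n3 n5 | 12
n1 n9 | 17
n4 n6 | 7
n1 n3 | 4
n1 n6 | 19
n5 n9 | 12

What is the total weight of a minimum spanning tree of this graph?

32

Grow the tree from n3 using Prim:
Step 1: cheapest edge leaving the tree is n3 n7 (2); add n7.
Step 2: cheapest edge leaving the tree is n1 n3 (4); add n1.
Step 3: cheapest edge leaving the tree is n4 n7 (4); add n4.
Step 4: cheapest edge leaving the tree is n4 n6 (7); add n6.
Step 5: cheapest edge leaving the tree is n5 n6 (3); add n5.
Step 6: cheapest edge leaving the tree is n5 n9 (12); add n9.
MST edges: n3 n7, n1 n3, n4 n7, n4 n6, n5 n6, n5 n9; total weight 2+4+4+7+3+12 = 32.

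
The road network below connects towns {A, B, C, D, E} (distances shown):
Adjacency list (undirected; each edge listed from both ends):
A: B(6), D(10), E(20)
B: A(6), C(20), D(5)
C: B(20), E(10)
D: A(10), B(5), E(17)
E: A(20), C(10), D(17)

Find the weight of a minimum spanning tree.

38

Prim, starting at B.
Step 1: cheapest edge leaving the tree is B D (5); add D.
Step 2: cheapest edge leaving the tree is A B (6); add A.
Step 3: cheapest edge leaving the tree is D E (17); add E.
Step 4: cheapest edge leaving the tree is C E (10); add C.
MST edges: B D, A B, D E, C E; total weight 5+6+17+10 = 38.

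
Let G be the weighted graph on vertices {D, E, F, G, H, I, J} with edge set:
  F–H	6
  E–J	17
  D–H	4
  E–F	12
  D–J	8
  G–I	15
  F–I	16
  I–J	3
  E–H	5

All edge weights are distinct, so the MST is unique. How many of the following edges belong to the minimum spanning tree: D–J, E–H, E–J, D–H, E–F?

Kruskal: consider edges lightest-first.
I–J (3): add — endpoints in different components.
D–H (4): add — endpoints in different components.
E–H (5): add — endpoints in different components.
F–H (6): add — endpoints in different components.
D–J (8): add — endpoints in different components.
E–F (12): skip — E and F already connected.
G–I (15): add — endpoints in different components.
MST edge set: {I–J, D–H, E–H, F–H, D–J, G–I}.
Of the listed edges, {D–J, E–H, D–H} are in the MST → 3.

3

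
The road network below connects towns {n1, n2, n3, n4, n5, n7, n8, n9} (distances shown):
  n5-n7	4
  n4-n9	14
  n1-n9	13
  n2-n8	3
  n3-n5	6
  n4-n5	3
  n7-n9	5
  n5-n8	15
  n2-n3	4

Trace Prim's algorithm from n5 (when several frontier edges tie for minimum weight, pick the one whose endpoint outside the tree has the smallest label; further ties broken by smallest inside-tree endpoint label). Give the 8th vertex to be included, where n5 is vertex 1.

Prim's algorithm from n5:
Step 1: cheapest edge leaving the tree is n4-n5 (3); add n4.
Step 2: cheapest edge leaving the tree is n5-n7 (4); add n7.
Step 3: cheapest edge leaving the tree is n7-n9 (5); add n9.
Step 4: cheapest edge leaving the tree is n3-n5 (6); add n3.
Step 5: cheapest edge leaving the tree is n2-n3 (4); add n2.
Step 6: cheapest edge leaving the tree is n2-n8 (3); add n8.
Step 7: cheapest edge leaving the tree is n1-n9 (13); add n1.
Vertex order: n5, n4, n7, n9, n3, n2, n8, n1. The 8th vertex is n1.

n1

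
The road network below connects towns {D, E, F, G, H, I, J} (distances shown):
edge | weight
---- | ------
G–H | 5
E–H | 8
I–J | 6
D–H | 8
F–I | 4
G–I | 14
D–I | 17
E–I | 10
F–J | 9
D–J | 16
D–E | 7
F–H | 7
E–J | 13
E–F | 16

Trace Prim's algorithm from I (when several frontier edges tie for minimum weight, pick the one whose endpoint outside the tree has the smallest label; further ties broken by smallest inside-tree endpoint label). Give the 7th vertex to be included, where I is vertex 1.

E

Prim, starting at I.
Step 1: frontier [F–I 4, I–J 6, E–I 10, G–I 14, D–I 17] → take F–I (4); add F.
Step 2: frontier [F–H 7, F–J 9, E–F 16, I–J 6, E–I 10, G–I 14, D–I 17] → take I–J (6); add J.
Step 3: frontier [F–H 7, E–F 16, E–I 10, G–I 14, D–I 17, E–J 13, D–J 16] → take F–H (7); add H.
Step 4: frontier [E–F 16, G–H 5, D–H 8, E–H 8, E–I 10, G–I 14, D–I 17, E–J 13, D–J 16] → take G–H (5); add G.
Step 5: frontier [E–F 16, D–H 8, E–H 8, E–I 10, D–I 17, E–J 13, D–J 16] → take D–H (8); add D.
Step 6: frontier [D–E 7, E–F 16, E–H 8, E–I 10, E–J 13] → take D–E (7); add E.
Vertex order: I, F, J, H, G, D, E. The 7th vertex is E.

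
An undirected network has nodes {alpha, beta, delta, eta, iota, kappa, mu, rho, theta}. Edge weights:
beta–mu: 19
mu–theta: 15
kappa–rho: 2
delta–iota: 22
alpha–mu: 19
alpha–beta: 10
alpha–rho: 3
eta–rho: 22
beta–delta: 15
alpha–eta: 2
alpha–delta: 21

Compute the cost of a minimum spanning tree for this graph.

Grow the tree from delta using Prim:
Step 1: cheapest edge leaving the tree is beta–delta (15); add beta.
Step 2: cheapest edge leaving the tree is alpha–beta (10); add alpha.
Step 3: cheapest edge leaving the tree is alpha–eta (2); add eta.
Step 4: cheapest edge leaving the tree is alpha–rho (3); add rho.
Step 5: cheapest edge leaving the tree is kappa–rho (2); add kappa.
Step 6: cheapest edge leaving the tree is alpha–mu (19); add mu.
Step 7: cheapest edge leaving the tree is mu–theta (15); add theta.
Step 8: cheapest edge leaving the tree is delta–iota (22); add iota.
MST edges: beta–delta, alpha–beta, alpha–eta, alpha–rho, kappa–rho, alpha–mu, mu–theta, delta–iota; total weight 15+10+2+3+2+19+15+22 = 88.

88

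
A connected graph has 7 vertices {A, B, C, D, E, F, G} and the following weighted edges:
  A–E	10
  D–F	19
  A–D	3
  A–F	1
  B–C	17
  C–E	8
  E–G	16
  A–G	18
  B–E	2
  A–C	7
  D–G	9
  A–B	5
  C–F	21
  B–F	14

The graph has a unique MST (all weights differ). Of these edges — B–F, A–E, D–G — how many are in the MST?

Kruskal: consider edges lightest-first.
A–F (1): add — endpoints in different components.
B–E (2): add — endpoints in different components.
A–D (3): add — endpoints in different components.
A–B (5): add — endpoints in different components.
A–C (7): add — endpoints in different components.
C–E (8): skip — C and E already connected.
D–G (9): add — endpoints in different components.
MST edge set: {A–F, B–E, A–D, A–B, A–C, D–G}.
Of the listed edges, {D–G} are in the MST → 1.

1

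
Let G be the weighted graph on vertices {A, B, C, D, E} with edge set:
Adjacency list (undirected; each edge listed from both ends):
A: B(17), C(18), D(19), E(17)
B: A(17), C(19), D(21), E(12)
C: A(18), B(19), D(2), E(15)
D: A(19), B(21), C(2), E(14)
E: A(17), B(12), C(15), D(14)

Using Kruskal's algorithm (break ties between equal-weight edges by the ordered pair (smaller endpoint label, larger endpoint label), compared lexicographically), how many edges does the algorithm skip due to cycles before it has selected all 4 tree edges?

Sort edges by weight, then run Kruskal:
C–D (2): add — endpoints in different components.
B–E (12): add — endpoints in different components.
D–E (14): add — endpoints in different components.
C–E (15): skip — C and E already connected.
A–B (17): add — endpoints in different components.
Edges rejected before the tree was complete: 1.

1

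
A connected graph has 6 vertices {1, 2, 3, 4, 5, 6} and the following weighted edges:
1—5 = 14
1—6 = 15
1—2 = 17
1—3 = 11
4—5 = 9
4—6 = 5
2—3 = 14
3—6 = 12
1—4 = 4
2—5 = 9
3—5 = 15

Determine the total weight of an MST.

38

Prim, starting at 6.
Step 1: cheapest edge leaving the tree is 4—6 (5); add 4.
Step 2: cheapest edge leaving the tree is 1—4 (4); add 1.
Step 3: cheapest edge leaving the tree is 4—5 (9); add 5.
Step 4: cheapest edge leaving the tree is 2—5 (9); add 2.
Step 5: cheapest edge leaving the tree is 1—3 (11); add 3.
MST edges: 4—6, 1—4, 4—5, 2—5, 1—3; total weight 5+4+9+9+11 = 38.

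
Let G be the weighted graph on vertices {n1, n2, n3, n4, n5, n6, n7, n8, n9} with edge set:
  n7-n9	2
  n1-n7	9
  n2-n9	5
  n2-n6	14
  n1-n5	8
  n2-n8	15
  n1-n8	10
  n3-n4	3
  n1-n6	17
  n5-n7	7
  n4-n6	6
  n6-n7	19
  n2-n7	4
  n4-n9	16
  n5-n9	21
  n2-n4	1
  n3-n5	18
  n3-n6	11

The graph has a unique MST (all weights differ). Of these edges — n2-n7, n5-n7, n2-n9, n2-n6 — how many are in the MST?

Sort edges by weight, then run Kruskal:
n2-n4 (1): add — endpoints in different components.
n7-n9 (2): add — endpoints in different components.
n3-n4 (3): add — endpoints in different components.
n2-n7 (4): add — endpoints in different components.
n2-n9 (5): skip — n9 and n2 already connected.
n4-n6 (6): add — endpoints in different components.
n5-n7 (7): add — endpoints in different components.
n1-n5 (8): add — endpoints in different components.
n1-n7 (9): skip — n1 and n7 already connected.
n1-n8 (10): add — endpoints in different components.
MST edge set: {n2-n4, n7-n9, n3-n4, n2-n7, n4-n6, n5-n7, n1-n5, n1-n8}.
Of the listed edges, {n2-n7, n5-n7} are in the MST → 2.

2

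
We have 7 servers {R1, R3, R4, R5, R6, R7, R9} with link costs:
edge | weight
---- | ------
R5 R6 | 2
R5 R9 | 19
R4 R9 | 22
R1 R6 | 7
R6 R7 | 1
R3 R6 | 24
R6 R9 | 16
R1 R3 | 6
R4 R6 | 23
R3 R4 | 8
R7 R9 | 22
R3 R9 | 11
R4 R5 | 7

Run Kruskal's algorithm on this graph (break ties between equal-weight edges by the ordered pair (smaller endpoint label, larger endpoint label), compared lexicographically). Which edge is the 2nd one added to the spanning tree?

R5-R6

Sort edges by weight, then run Kruskal:
R6 R7 (1): add. Components now {R1} {R5} {R4} {R9} {R6,R7} {R3}
R5 R6 (2): add. Components now {R1} {R5,R6,R7} {R4} {R9} {R3}
R1 R3 (6): add. Components now {R1,R3} {R5,R6,R7} {R4} {R9}
R1 R6 (7): add. Components now {R1,R3,R5,R6,R7} {R4} {R9}
R4 R5 (7): add. Components now {R1,R3,R4,R5,R6,R7} {R9}
R3 R4 (8): skip — R4 and R3 already connected.
R3 R9 (11): add. Components now {R1,R3,R4,R5,R6,R7,R9}
The 2nd edge added is R5 R6.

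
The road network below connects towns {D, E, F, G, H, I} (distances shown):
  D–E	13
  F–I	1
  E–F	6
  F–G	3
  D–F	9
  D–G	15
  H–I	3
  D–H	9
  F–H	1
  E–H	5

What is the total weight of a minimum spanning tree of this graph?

19

Sort edges by weight, then run Kruskal:
F–H (1): add — endpoints in different components.
F–I (1): add — endpoints in different components.
F–G (3): add — endpoints in different components.
H–I (3): skip — H and I already connected.
E–H (5): add — endpoints in different components.
E–F (6): skip — E and F already connected.
D–F (9): add — endpoints in different components.
MST edges: F–H, F–I, F–G, E–H, D–F; total weight 1+1+3+5+9 = 19.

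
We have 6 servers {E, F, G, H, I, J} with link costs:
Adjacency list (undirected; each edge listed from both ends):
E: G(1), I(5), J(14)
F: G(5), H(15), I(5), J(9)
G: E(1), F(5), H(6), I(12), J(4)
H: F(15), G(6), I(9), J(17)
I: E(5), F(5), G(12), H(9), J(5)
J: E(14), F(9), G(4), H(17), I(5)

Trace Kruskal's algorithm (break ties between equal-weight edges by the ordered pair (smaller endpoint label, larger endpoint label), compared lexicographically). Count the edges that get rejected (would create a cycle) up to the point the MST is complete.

2

Kruskal: consider edges lightest-first.
E—G (1): add — endpoints in different components.
G—J (4): add — endpoints in different components.
E—I (5): add — endpoints in different components.
F—G (5): add — endpoints in different components.
F—I (5): skip — F and I already connected.
I—J (5): skip — I and J already connected.
G—H (6): add — endpoints in different components.
Edges rejected before the tree was complete: 2.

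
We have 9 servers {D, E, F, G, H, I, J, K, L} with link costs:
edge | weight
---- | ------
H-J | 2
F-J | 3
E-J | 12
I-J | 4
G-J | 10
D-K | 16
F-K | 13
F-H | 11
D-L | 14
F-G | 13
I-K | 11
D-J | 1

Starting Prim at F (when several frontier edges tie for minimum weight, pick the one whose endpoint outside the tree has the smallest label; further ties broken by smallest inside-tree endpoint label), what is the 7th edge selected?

E-J

Prim, starting at F.
Step 1: cheapest edge leaving the tree is F-J (3); add J.
Step 2: cheapest edge leaving the tree is D-J (1); add D.
Step 3: cheapest edge leaving the tree is H-J (2); add H.
Step 4: cheapest edge leaving the tree is I-J (4); add I.
Step 5: cheapest edge leaving the tree is G-J (10); add G.
Step 6: cheapest edge leaving the tree is I-K (11); add K.
Step 7: cheapest edge leaving the tree is E-J (12); add E.
Step 8: cheapest edge leaving the tree is D-L (14); add L.
The 7th edge added is E-J.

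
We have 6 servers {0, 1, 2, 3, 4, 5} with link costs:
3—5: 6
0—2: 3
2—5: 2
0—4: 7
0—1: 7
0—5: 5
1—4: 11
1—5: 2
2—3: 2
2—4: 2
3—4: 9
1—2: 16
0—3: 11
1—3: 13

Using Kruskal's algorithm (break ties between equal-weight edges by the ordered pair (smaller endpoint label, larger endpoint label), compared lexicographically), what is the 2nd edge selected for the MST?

Sort edges by weight, then run Kruskal:
1—5 (2): add. Components now {0} {1,5} {2} {3} {4}
2—3 (2): add. Components now {0} {1,5} {2,3} {4}
2—4 (2): add. Components now {0} {1,5} {2,3,4}
2—5 (2): add. Components now {0} {1,2,3,4,5}
0—2 (3): add. Components now {0,1,2,3,4,5}
The 2nd edge added is 2—3.

2-3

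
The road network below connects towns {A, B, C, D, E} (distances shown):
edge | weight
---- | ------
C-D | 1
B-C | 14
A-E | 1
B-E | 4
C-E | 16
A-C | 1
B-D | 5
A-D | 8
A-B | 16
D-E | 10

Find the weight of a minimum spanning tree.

7

Grow the tree from B using Prim:
Step 1: cheapest edge leaving the tree is B-E (4); add E.
Step 2: cheapest edge leaving the tree is A-E (1); add A.
Step 3: cheapest edge leaving the tree is A-C (1); add C.
Step 4: cheapest edge leaving the tree is C-D (1); add D.
MST edges: B-E, A-E, A-C, C-D; total weight 4+1+1+1 = 7.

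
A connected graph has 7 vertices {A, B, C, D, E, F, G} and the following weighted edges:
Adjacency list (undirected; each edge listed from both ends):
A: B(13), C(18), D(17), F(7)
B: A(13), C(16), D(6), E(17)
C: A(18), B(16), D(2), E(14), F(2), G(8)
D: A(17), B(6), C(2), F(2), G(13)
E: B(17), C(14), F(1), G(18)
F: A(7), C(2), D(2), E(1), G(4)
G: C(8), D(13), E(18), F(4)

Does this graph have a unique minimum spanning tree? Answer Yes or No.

Kruskal's algorithm — process edges by increasing weight (ties by edge label):
E-F (1): add. Components now {A} {B} {C} {D} {E,F} {G}
C-D (2): add. Components now {A} {B} {C,D} {E,F} {G}
C-F (2): add. Components now {A} {B} {C,D,E,F} {G}
D-F (2): skip — D and F already connected.
F-G (4): add. Components now {A} {B} {C,D,E,F,G}
B-D (6): add. Components now {A} {B,C,D,E,F,G}
A-F (7): add. Components now {A,B,C,D,E,F,G}
Non-tree edge D-F has weight 2, equal to the heaviest edge on its tree cycle — swapping gives another MST of the same weight. Not unique.

No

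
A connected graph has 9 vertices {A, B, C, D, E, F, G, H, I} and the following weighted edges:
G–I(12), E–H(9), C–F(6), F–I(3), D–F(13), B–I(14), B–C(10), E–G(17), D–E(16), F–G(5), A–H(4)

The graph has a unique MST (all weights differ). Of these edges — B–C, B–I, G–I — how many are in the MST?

1

Kruskal: consider edges lightest-first.
F–I (3): add — endpoints in different components.
A–H (4): add — endpoints in different components.
F–G (5): add — endpoints in different components.
C–F (6): add — endpoints in different components.
E–H (9): add — endpoints in different components.
B–C (10): add — endpoints in different components.
G–I (12): skip — G and I already connected.
D–F (13): add — endpoints in different components.
B–I (14): skip — B and I already connected.
D–E (16): add — endpoints in different components.
MST edge set: {F–I, A–H, F–G, C–F, E–H, B–C, D–F, D–E}.
Of the listed edges, {B–C} are in the MST → 1.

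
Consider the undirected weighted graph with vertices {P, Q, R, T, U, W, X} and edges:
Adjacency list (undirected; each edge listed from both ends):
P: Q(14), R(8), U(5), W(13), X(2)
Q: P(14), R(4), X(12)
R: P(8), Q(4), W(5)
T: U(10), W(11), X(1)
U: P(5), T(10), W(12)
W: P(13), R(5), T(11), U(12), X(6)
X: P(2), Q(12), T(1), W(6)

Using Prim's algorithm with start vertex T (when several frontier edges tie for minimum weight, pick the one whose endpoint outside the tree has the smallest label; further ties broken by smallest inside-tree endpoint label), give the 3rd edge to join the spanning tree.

P-U

Grow the tree from T using Prim:
Step 1: frontier [T X 1, T U 10, T W 11] → take T X (1); add X.
Step 2: frontier [T U 10, T W 11, P X 2, W X 6, Q X 12] → take P X (2); add P.
Step 3: frontier [P U 5, P R 8, P W 13, P Q 14, T U 10, T W 11, W X 6, Q X 12] → take P U (5); add U.
Step 4: frontier [P R 8, P W 13, P Q 14, T W 11, U W 12, W X 6, Q X 12] → take W X (6); add W.
Step 5: frontier [P R 8, P Q 14, R W 5, Q X 12] → take R W (5); add R.
Step 6: frontier [P Q 14, Q R 4, Q X 12] → take Q R (4); add Q.
The 3rd edge added is P U.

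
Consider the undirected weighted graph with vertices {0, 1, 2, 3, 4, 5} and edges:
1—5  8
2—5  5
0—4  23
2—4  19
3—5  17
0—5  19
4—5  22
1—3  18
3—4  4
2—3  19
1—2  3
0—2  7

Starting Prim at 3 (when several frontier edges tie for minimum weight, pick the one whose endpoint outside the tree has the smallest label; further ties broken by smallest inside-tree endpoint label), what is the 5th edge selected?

Prim's algorithm from 3:
Step 1: frontier [3—4 4, 3—5 17, 1—3 18, 2—3 19] → take 3—4 (4); add 4.
Step 2: frontier [3—5 17, 1—3 18, 2—3 19, 2—4 19, 4—5 22, 0—4 23] → take 3—5 (17); add 5.
Step 3: frontier [1—3 18, 2—3 19, 2—4 19, 0—4 23, 2—5 5, 1—5 8, 0—5 19] → take 2—5 (5); add 2.
Step 4: frontier [1—2 3, 0—2 7, 1—3 18, 0—4 23, 1—5 8, 0—5 19] → take 1—2 (3); add 1.
Step 5: frontier [0—2 7, 0—4 23, 0—5 19] → take 0—2 (7); add 0.
The 5th edge added is 0—2.

0-2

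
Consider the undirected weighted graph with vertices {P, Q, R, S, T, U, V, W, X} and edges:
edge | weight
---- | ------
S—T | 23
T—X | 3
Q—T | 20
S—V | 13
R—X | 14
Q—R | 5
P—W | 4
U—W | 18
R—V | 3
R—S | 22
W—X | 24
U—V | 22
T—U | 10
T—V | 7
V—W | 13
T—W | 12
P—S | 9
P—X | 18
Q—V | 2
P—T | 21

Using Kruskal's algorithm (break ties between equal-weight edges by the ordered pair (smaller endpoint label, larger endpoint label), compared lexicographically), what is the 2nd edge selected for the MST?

R-V

Kruskal's algorithm — process edges by increasing weight (ties by edge label):
Q—V (2): add — endpoints in different components.
R—V (3): add — endpoints in different components.
T—X (3): add — endpoints in different components.
P—W (4): add — endpoints in different components.
Q—R (5): skip — Q and R already connected.
T—V (7): add — endpoints in different components.
P—S (9): add — endpoints in different components.
T—U (10): add — endpoints in different components.
T—W (12): add — endpoints in different components.
The 2nd edge added is R—V.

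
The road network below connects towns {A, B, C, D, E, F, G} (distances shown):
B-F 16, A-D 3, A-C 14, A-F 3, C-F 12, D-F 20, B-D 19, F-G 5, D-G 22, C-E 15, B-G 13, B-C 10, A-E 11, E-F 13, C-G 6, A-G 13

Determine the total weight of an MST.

Sort edges by weight, then run Kruskal:
A-D (3): add. Components now {A,D} {B} {C} {E} {F} {G}
A-F (3): add. Components now {A,D,F} {B} {C} {E} {G}
F-G (5): add. Components now {A,D,F,G} {B} {C} {E}
C-G (6): add. Components now {A,C,D,F,G} {B} {E}
B-C (10): add. Components now {A,B,C,D,F,G} {E}
A-E (11): add. Components now {A,B,C,D,E,F,G}
MST edges: A-D, A-F, F-G, C-G, B-C, A-E; total weight 3+3+5+6+10+11 = 38.

38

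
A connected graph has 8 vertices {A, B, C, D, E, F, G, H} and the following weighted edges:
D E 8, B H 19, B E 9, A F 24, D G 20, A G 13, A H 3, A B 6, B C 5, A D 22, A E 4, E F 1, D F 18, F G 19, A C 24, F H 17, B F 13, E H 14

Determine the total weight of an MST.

40

Kruskal's algorithm — process edges by increasing weight (ties by edge label):
E F (1): add — endpoints in different components.
A H (3): add — endpoints in different components.
A E (4): add — endpoints in different components.
B C (5): add — endpoints in different components.
A B (6): add — endpoints in different components.
D E (8): add — endpoints in different components.
B E (9): skip — B and E already connected.
A G (13): add — endpoints in different components.
MST edges: E F, A H, A E, B C, A B, D E, A G; total weight 1+3+4+5+6+8+13 = 40.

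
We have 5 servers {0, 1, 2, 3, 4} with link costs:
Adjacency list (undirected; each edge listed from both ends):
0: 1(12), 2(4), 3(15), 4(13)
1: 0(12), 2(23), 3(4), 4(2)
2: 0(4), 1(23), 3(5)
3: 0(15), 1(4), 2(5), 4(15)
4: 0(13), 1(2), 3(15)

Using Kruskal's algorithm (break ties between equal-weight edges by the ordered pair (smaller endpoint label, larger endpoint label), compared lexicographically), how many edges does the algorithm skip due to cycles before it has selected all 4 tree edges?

Kruskal: consider edges lightest-first.
1–4 (2): add. Components now {0} {1,4} {2} {3}
0–2 (4): add. Components now {0,2} {1,4} {3}
1–3 (4): add. Components now {0,2} {1,3,4}
2–3 (5): add. Components now {0,1,2,3,4}
Edges rejected before the tree was complete: 0.

0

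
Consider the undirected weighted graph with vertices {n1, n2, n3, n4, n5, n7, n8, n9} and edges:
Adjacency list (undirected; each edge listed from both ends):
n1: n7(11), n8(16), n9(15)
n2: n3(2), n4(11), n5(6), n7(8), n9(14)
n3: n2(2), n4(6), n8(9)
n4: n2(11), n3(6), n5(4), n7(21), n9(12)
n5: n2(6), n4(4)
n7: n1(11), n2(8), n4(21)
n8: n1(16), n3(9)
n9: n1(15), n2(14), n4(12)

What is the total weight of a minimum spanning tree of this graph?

Kruskal's algorithm — process edges by increasing weight (ties by edge label):
n2–n3 (2): add — endpoints in different components.
n4–n5 (4): add — endpoints in different components.
n2–n5 (6): add — endpoints in different components.
n3–n4 (6): skip — n4 and n3 already connected.
n2–n7 (8): add — endpoints in different components.
n3–n8 (9): add — endpoints in different components.
n1–n7 (11): add — endpoints in different components.
n2–n4 (11): skip — n2 and n4 already connected.
n4–n9 (12): add — endpoints in different components.
MST edges: n2–n3, n4–n5, n2–n5, n2–n7, n3–n8, n1–n7, n4–n9; total weight 2+4+6+8+9+11+12 = 52.

52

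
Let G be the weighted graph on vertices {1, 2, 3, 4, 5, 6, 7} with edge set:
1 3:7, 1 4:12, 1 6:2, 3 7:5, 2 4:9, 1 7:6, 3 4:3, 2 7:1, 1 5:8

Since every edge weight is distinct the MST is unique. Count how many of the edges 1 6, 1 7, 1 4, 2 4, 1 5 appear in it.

Kruskal's algorithm — process edges by increasing weight (ties by edge label):
2 7 (1): add — endpoints in different components.
1 6 (2): add — endpoints in different components.
3 4 (3): add — endpoints in different components.
3 7 (5): add — endpoints in different components.
1 7 (6): add — endpoints in different components.
1 3 (7): skip — 1 and 3 already connected.
1 5 (8): add — endpoints in different components.
MST edge set: {2 7, 1 6, 3 4, 3 7, 1 7, 1 5}.
Of the listed edges, {1 6, 1 7, 1 5} are in the MST → 3.

3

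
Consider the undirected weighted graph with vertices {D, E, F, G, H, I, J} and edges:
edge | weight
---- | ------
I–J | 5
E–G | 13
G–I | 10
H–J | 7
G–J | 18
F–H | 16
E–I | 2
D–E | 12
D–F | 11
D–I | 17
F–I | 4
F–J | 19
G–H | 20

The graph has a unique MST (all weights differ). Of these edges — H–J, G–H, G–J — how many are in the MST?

Kruskal: consider edges lightest-first.
E–I (2): add — endpoints in different components.
F–I (4): add — endpoints in different components.
I–J (5): add — endpoints in different components.
H–J (7): add — endpoints in different components.
G–I (10): add — endpoints in different components.
D–F (11): add — endpoints in different components.
MST edge set: {E–I, F–I, I–J, H–J, G–I, D–F}.
Of the listed edges, {H–J} are in the MST → 1.

1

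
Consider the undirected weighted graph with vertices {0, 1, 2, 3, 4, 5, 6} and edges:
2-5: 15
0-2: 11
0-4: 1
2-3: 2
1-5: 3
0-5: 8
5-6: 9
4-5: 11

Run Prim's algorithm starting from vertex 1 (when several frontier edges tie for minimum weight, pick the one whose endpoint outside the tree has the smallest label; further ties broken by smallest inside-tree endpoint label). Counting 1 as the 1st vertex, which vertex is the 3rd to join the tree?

Prim, starting at 1.
Step 1: cheapest edge leaving the tree is 1-5 (3); add 5.
Step 2: cheapest edge leaving the tree is 0-5 (8); add 0.
Step 3: cheapest edge leaving the tree is 0-4 (1); add 4.
Step 4: cheapest edge leaving the tree is 5-6 (9); add 6.
Step 5: cheapest edge leaving the tree is 0-2 (11); add 2.
Step 6: cheapest edge leaving the tree is 2-3 (2); add 3.
Vertex order: 1, 5, 0, 4, 6, 2, 3. The 3rd vertex is 0.

0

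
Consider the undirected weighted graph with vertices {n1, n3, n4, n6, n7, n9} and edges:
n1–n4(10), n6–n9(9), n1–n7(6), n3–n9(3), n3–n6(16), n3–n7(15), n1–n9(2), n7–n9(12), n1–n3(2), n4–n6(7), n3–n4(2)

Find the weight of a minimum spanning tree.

19

Kruskal: consider edges lightest-first.
n1–n3 (2): add — endpoints in different components.
n1–n9 (2): add — endpoints in different components.
n3–n4 (2): add — endpoints in different components.
n3–n9 (3): skip — n9 and n3 already connected.
n1–n7 (6): add — endpoints in different components.
n4–n6 (7): add — endpoints in different components.
MST edges: n1–n3, n1–n9, n3–n4, n1–n7, n4–n6; total weight 2+2+2+6+7 = 19.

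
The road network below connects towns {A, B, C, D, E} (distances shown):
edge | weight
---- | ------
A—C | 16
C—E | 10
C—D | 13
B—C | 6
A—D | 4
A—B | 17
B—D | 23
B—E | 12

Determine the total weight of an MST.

Grow the tree from E using Prim:
Step 1: frontier [C—E 10, B—E 12] → take C—E (10); add C.
Step 2: frontier [B—C 6, C—D 13, A—C 16, B—E 12] → take B—C (6); add B.
Step 3: frontier [A—B 17, B—D 23, C—D 13, A—C 16] → take C—D (13); add D.
Step 4: frontier [A—B 17, A—C 16, A—D 4] → take A—D (4); add A.
MST edges: C—E, B—C, C—D, A—D; total weight 10+6+13+4 = 33.

33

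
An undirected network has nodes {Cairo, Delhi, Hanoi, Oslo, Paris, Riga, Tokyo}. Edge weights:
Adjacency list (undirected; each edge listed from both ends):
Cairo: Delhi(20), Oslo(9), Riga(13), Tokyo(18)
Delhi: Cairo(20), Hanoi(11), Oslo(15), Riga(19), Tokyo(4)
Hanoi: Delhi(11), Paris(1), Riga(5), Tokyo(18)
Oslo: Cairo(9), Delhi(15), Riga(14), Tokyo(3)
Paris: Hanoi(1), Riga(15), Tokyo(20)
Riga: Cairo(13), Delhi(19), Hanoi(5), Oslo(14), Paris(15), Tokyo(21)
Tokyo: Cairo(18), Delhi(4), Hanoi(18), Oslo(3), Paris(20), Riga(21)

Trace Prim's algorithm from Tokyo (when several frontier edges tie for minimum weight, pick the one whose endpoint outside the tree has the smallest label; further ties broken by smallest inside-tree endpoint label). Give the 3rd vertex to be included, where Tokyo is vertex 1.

Grow the tree from Tokyo using Prim:
Step 1: cheapest edge leaving the tree is Oslo–Tokyo (3); add Oslo.
Step 2: cheapest edge leaving the tree is Delhi–Tokyo (4); add Delhi.
Step 3: cheapest edge leaving the tree is Cairo–Oslo (9); add Cairo.
Step 4: cheapest edge leaving the tree is Delhi–Hanoi (11); add Hanoi.
Step 5: cheapest edge leaving the tree is Hanoi–Paris (1); add Paris.
Step 6: cheapest edge leaving the tree is Hanoi–Riga (5); add Riga.
Vertex order: Tokyo, Oslo, Delhi, Cairo, Hanoi, Paris, Riga. The 3rd vertex is Delhi.

Delhi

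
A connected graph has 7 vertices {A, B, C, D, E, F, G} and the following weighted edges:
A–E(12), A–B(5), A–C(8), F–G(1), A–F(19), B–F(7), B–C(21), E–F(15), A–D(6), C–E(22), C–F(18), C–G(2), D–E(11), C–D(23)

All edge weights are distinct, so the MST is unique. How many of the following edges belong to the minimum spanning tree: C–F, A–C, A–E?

Sort edges by weight, then run Kruskal:
F–G (1): add — endpoints in different components.
C–G (2): add — endpoints in different components.
A–B (5): add — endpoints in different components.
A–D (6): add — endpoints in different components.
B–F (7): add — endpoints in different components.
A–C (8): skip — A and C already connected.
D–E (11): add — endpoints in different components.
MST edge set: {F–G, C–G, A–B, A–D, B–F, D–E}.
Of the listed edges, {} are in the MST → 0.

0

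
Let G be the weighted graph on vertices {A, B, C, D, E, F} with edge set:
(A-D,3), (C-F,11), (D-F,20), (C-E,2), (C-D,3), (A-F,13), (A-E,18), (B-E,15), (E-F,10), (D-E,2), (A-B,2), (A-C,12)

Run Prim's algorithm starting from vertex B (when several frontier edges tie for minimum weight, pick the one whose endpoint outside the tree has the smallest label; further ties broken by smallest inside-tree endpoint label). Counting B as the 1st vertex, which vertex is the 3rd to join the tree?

Grow the tree from B using Prim:
Step 1: frontier [A-B 2, B-E 15] → take A-B (2); add A.
Step 2: frontier [A-D 3, A-C 12, A-F 13, A-E 18, B-E 15] → take A-D (3); add D.
Step 3: frontier [A-C 12, A-F 13, A-E 18, B-E 15, D-E 2, C-D 3, D-F 20] → take D-E (2); add E.
Step 4: frontier [A-C 12, A-F 13, C-D 3, D-F 20, C-E 2, E-F 10] → take C-E (2); add C.
Step 5: frontier [A-F 13, C-F 11, D-F 20, E-F 10] → take E-F (10); add F.
Vertex order: B, A, D, E, C, F. The 3rd vertex is D.

D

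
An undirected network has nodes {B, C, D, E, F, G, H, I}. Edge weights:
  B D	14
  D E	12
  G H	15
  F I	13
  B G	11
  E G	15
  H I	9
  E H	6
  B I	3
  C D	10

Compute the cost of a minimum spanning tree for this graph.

64

Prim, starting at G.
Step 1: frontier [B G 11, E G 15, G H 15] → take B G (11); add B.
Step 2: frontier [B I 3, B D 14, E G 15, G H 15] → take B I (3); add I.
Step 3: frontier [B D 14, E G 15, G H 15, H I 9, F I 13] → take H I (9); add H.
Step 4: frontier [B D 14, E G 15, E H 6, F I 13] → take E H (6); add E.
Step 5: frontier [B D 14, D E 12, F I 13] → take D E (12); add D.
Step 6: frontier [C D 10, F I 13] → take C D (10); add C.
Step 7: frontier [F I 13] → take F I (13); add F.
MST edges: B G, B I, H I, E H, D E, C D, F I; total weight 11+3+9+6+12+10+13 = 64.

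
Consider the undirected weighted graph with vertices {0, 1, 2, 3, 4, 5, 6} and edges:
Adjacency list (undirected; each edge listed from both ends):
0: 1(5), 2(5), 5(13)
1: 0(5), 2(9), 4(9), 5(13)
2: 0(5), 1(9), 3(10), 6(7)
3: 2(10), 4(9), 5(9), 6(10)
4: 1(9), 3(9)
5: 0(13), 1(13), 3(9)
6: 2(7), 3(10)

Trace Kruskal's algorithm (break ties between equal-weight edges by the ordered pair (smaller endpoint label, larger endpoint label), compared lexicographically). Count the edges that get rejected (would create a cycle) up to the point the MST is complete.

Kruskal: consider edges lightest-first.
0 1 (5): add. Components now {0,1} {2} {3} {4} {5} {6}
0 2 (5): add. Components now {0,1,2} {3} {4} {5} {6}
2 6 (7): add. Components now {0,1,2,6} {3} {4} {5}
1 2 (9): skip — 1 and 2 already connected.
1 4 (9): add. Components now {0,1,2,4,6} {3} {5}
3 4 (9): add. Components now {0,1,2,3,4,6} {5}
3 5 (9): add. Components now {0,1,2,3,4,5,6}
Edges rejected before the tree was complete: 1.

1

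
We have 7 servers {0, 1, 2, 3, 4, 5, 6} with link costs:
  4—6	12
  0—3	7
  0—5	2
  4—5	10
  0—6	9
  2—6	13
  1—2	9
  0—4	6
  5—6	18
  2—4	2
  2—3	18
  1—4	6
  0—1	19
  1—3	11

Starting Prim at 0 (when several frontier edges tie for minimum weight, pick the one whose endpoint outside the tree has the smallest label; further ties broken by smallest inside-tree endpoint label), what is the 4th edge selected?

1-4

Prim, starting at 0.
Step 1: cheapest edge leaving the tree is 0—5 (2); add 5.
Step 2: cheapest edge leaving the tree is 0—4 (6); add 4.
Step 3: cheapest edge leaving the tree is 2—4 (2); add 2.
Step 4: cheapest edge leaving the tree is 1—4 (6); add 1.
Step 5: cheapest edge leaving the tree is 0—3 (7); add 3.
Step 6: cheapest edge leaving the tree is 0—6 (9); add 6.
The 4th edge added is 1—4.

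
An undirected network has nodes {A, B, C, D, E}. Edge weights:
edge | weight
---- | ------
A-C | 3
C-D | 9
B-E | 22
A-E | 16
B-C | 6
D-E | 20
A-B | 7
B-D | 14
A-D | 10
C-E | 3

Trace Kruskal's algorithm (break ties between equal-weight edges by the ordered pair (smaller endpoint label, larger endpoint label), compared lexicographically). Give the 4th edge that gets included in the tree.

C-D

Kruskal's algorithm — process edges by increasing weight (ties by edge label):
A-C (3): add — endpoints in different components.
C-E (3): add — endpoints in different components.
B-C (6): add — endpoints in different components.
A-B (7): skip — A and B already connected.
C-D (9): add — endpoints in different components.
The 4th edge added is C-D.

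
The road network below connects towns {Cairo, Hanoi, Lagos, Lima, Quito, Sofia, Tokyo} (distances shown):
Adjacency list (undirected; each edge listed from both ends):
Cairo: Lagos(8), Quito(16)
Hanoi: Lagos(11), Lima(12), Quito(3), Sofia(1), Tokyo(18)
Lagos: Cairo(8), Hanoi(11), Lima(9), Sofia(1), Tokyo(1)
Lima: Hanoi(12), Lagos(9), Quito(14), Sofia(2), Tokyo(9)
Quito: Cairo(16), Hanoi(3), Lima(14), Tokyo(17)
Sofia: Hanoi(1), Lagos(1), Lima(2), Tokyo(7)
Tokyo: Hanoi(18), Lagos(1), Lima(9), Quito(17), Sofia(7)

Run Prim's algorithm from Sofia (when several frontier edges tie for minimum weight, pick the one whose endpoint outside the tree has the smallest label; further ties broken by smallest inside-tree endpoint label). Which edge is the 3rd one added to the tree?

Prim's algorithm from Sofia:
Step 1: cheapest edge leaving the tree is Hanoi–Sofia (1); add Hanoi.
Step 2: cheapest edge leaving the tree is Lagos–Sofia (1); add Lagos.
Step 3: cheapest edge leaving the tree is Lagos–Tokyo (1); add Tokyo.
Step 4: cheapest edge leaving the tree is Lima–Sofia (2); add Lima.
Step 5: cheapest edge leaving the tree is Hanoi–Quito (3); add Quito.
Step 6: cheapest edge leaving the tree is Cairo–Lagos (8); add Cairo.
The 3rd edge added is Lagos–Tokyo.

Lagos-Tokyo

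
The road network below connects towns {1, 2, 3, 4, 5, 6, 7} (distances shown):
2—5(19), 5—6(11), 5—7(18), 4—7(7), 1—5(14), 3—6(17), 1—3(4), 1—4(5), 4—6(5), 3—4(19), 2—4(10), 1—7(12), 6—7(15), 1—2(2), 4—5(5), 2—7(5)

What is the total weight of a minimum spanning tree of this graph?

26

Prim's algorithm from 1:
Step 1: cheapest edge leaving the tree is 1—2 (2); add 2.
Step 2: cheapest edge leaving the tree is 1—3 (4); add 3.
Step 3: cheapest edge leaving the tree is 1—4 (5); add 4.
Step 4: cheapest edge leaving the tree is 4—5 (5); add 5.
Step 5: cheapest edge leaving the tree is 4—6 (5); add 6.
Step 6: cheapest edge leaving the tree is 2—7 (5); add 7.
MST edges: 1—2, 1—3, 1—4, 4—5, 4—6, 2—7; total weight 2+4+5+5+5+5 = 26.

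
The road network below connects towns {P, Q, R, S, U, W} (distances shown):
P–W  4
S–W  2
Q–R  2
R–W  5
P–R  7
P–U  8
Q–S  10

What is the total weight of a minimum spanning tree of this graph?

21

Kruskal's algorithm — process edges by increasing weight (ties by edge label):
Q–R (2): add — endpoints in different components.
S–W (2): add — endpoints in different components.
P–W (4): add — endpoints in different components.
R–W (5): add — endpoints in different components.
P–R (7): skip — R and P already connected.
P–U (8): add — endpoints in different components.
MST edges: Q–R, S–W, P–W, R–W, P–U; total weight 2+2+4+5+8 = 21.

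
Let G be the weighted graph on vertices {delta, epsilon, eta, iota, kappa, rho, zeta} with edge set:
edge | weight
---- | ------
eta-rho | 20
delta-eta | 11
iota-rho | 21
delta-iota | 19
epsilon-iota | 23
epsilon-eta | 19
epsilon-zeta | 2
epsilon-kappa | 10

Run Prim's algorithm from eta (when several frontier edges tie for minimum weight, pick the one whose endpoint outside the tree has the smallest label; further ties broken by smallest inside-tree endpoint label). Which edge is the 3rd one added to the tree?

epsilon-zeta

Prim's algorithm from eta:
Step 1: cheapest edge leaving the tree is delta-eta (11); add delta.
Step 2: cheapest edge leaving the tree is epsilon-eta (19); add epsilon.
Step 3: cheapest edge leaving the tree is epsilon-zeta (2); add zeta.
Step 4: cheapest edge leaving the tree is epsilon-kappa (10); add kappa.
Step 5: cheapest edge leaving the tree is delta-iota (19); add iota.
Step 6: cheapest edge leaving the tree is eta-rho (20); add rho.
The 3rd edge added is epsilon-zeta.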